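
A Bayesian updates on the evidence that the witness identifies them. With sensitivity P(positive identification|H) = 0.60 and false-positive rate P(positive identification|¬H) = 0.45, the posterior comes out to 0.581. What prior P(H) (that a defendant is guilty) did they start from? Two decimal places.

In odds form, posterior odds = prior odds × likelihood ratio, so prior odds = posterior odds ÷ LR.
Posterior odds = 0.581/(1−0.581) = 1.3866. LR = 0.60/0.45 = 1.3333.
Prior odds = 1.3866/1.3333 = 1.0400, so P(H) = 1.0400/(1+1.0400) ≈ 0.51.

P(H) = 0.51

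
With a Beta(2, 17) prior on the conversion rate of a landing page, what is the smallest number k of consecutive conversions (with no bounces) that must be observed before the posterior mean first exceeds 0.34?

After k conversions and 0 bounces the posterior is Beta(2+k, 17), with mean (2+k)/(2+17+k).
Set (2+k)/(19+k) > 0.34 and solve: k > (0.34·19 − 2)/(1 − 0.34) = 6.758.
The smallest integer exceeding 6.758 is 7, and checking k=7: (9)/(26) = 0.3462 > 0.34.

k = 7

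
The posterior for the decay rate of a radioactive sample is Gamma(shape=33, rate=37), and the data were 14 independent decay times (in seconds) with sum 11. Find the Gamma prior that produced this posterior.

For an exponential likelihood with a Gamma(α, β) prior on the rate, n observations with total T give posterior Gamma(α+n, β+T).
So α = 33 − 14 = 19 and β = 37 − 11 = 26.

Gamma(shape=19, rate=26)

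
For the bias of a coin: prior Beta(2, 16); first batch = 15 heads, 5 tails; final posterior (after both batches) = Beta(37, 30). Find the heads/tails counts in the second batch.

Because Beta–binomial updating is additive in the counts, the combined data contributed (α_post−α_prior, β_post−β_prior) successes and failures.
Total across both batches: 37−2=35 heads, 30−16=14 tails.
Subtract the first batch: 35−15=20 heads and 14−5=9 tails.

20 heads and 9 tails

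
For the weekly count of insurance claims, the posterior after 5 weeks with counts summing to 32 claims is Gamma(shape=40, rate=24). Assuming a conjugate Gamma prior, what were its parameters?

Gamma–Poisson conjugacy: posterior shape = α + Σxᵢ, posterior rate = β + n.
So α = 40 − 32 = 8 and β = 24 − 5 = 19.

Gamma(shape=8, rate=19)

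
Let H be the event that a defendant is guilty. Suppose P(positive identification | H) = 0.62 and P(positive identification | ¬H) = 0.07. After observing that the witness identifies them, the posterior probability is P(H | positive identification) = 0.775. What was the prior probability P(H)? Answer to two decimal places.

P(H) = 0.28

In odds form, posterior odds = prior odds × likelihood ratio, so prior odds = posterior odds ÷ LR.
Posterior odds = 0.775/(1−0.775) = 3.4444. LR = 0.62/0.07 = 8.8571.
Prior odds = 3.4444/8.8571 = 0.3889, so P(H) = 0.3889/(1+0.3889) ≈ 0.28.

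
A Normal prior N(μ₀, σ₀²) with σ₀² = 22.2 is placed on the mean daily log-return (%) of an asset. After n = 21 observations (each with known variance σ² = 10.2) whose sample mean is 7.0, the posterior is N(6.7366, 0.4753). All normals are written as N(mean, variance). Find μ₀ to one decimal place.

μ₀ = -5.3

With known observation variance, the Normal–Normal posterior has precision τ_n = τ₀ + n/σ² and mean μ_n = (τ₀μ₀ + (n/σ²)x̄)/τ_n.
Here τ₀ = 1/22.2 = 0.045045 and τ_data = 21/10.2 = 2.058824, so τ_n = 2.103869.
Rearranging for μ₀: μ₀ = (μ_n·τ_n − τ_data·x̄)/τ₀ = (6.7366·2.103869 − 2.058824·7.0) / 0.045045 = -0.238844/0.045045 ≈ -5.3.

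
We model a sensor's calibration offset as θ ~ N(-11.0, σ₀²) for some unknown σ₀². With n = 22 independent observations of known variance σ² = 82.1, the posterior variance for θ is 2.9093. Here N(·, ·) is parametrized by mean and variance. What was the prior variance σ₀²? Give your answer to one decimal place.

Posterior precision equals prior precision plus data precision: 1/σ_n² = 1/σ₀² + n/σ².
So 1/σ₀² = 1/2.9093 − 22/82.1 = 0.343725 − 0.267966 = 0.075759.
Hence σ₀² = 1/0.075759 ≈ 13.2.

σ₀² = 13.2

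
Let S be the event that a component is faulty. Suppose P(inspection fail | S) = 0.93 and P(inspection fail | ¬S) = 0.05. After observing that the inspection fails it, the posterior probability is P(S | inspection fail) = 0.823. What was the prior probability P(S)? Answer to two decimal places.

P(S) = 0.20

In odds form, posterior odds = prior odds × likelihood ratio, so prior odds = posterior odds ÷ LR.
Posterior odds = 0.823/(1−0.823) = 4.6497. LR = 0.93/0.05 = 18.6000.
Prior odds = 4.6497/18.6000 = 0.2500, so P(S) = 0.2500/(1+0.2500) ≈ 0.20.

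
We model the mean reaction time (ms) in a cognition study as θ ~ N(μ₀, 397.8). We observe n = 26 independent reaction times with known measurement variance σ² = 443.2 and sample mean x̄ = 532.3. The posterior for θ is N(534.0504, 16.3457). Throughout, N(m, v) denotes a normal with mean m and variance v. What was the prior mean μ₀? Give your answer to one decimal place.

The posterior mean is a precision-weighted average: μ_n = (τ₀μ₀ + τ_data·x̄)/(τ₀+τ_data), with τ₀=1/σ₀² and τ_data=n/σ².
Here τ₀ = 1/397.8 = 0.002514 and τ_data = 26/443.2 = 0.058664, so τ_n = 0.061178.
Rearranging for μ₀: μ₀ = (μ_n·τ_n − τ_data·x̄)/τ₀ = (534.0504·0.061178 − 0.058664·532.3) / 0.002514 = 1.445288/0.002514 ≈ 574.9.

μ₀ = 574.9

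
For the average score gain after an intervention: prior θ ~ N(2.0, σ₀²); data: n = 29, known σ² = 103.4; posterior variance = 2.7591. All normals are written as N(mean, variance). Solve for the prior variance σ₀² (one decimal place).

σ₀² = 12.2

For the Normal–Normal model with known σ², precisions add: τ_n = τ₀ + n/σ².
So 1/σ₀² = 1/2.7591 − 29/103.4 = 0.362437 − 0.280464 = 0.081973.
Hence σ₀² = 1/0.081973 ≈ 12.2.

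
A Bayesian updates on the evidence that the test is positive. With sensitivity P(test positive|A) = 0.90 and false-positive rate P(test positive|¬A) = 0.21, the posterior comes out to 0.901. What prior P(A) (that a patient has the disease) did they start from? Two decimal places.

Bayes' rule in odds form gives O(A|E) = O(A)·[P(E|A)/P(E|¬A)], hence O(A) = O(A|E)/LR.
Posterior odds = 0.901/(1−0.901) = 9.1010. LR = 0.90/0.21 = 4.2857.
Prior odds = 9.1010/4.2857 = 2.1236, so P(A) = 2.1236/(1+2.1236) ≈ 0.68.

P(A) = 0.68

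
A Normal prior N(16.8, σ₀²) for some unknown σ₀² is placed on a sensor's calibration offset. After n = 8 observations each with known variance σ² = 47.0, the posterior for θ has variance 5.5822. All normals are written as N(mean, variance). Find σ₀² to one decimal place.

Posterior precision equals prior precision plus data precision: 1/σ_n² = 1/σ₀² + n/σ².
So 1/σ₀² = 1/5.5822 − 8/47.0 = 0.179141 − 0.170213 = 0.008928.
Hence σ₀² = 1/0.008928 ≈ 112.0.

σ₀² = 112.0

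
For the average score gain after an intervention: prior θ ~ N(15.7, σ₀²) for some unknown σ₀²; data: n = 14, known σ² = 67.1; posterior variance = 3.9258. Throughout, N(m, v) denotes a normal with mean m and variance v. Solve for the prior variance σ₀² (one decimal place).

σ₀² = 21.7

Posterior precision equals prior precision plus data precision: 1/σ_n² = 1/σ₀² + n/σ².
So 1/σ₀² = 1/3.9258 − 14/67.1 = 0.254725 − 0.208644 = 0.046081.
Hence σ₀² = 1/0.046081 ≈ 21.7.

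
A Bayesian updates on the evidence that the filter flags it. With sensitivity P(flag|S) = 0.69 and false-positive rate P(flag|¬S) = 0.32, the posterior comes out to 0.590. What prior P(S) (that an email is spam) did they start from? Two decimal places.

Bayes' rule in odds form gives O(S|E) = O(S)·[P(E|S)/P(E|¬S)], hence O(S) = O(S|E)/LR.
Posterior odds = 0.590/(1−0.590) = 1.4390. LR = 0.69/0.32 = 2.1562.
Prior odds = 1.4390/2.1562 = 0.6674, so P(S) = 0.6674/(1+0.6674) ≈ 0.40.

P(S) = 0.40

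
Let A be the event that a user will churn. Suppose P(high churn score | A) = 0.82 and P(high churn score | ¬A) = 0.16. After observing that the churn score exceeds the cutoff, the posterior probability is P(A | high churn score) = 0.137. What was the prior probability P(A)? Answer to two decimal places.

Bayes' rule in odds form gives O(A|E) = O(A)·[P(E|A)/P(E|¬A)], hence O(A) = O(A|E)/LR.
Posterior odds = 0.137/(1−0.137) = 0.1587. LR = 0.82/0.16 = 5.1250.
Prior odds = 0.1587/5.1250 = 0.0310, so P(A) = 0.0310/(1+0.0310) ≈ 0.03.

P(A) = 0.03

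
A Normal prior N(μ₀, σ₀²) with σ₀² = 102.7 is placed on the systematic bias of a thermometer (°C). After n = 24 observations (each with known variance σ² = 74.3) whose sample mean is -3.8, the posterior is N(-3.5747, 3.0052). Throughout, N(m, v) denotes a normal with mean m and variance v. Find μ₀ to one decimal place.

μ₀ = 3.9

With known observation variance, the Normal–Normal posterior has precision τ_n = τ₀ + n/σ² and mean μ_n = (τ₀μ₀ + (n/σ²)x̄)/τ_n.
Here τ₀ = 1/102.7 = 0.009737 and τ_data = 24/74.3 = 0.323015, so τ_n = 0.332752.
Rearranging for μ₀: μ₀ = (μ_n·τ_n − τ_data·x̄)/τ₀ = (-3.5747·0.332752 − 0.323015·-3.8) / 0.009737 = 0.037968/0.009737 ≈ 3.9.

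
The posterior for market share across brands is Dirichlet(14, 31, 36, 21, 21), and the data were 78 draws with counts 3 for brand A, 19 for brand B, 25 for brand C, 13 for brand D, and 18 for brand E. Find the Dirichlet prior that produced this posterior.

For a Dirichlet(α) prior with multinomial counts c, the posterior is Dirichlet(α + c) componentwise.
Subtract each count from the matching posterior parameter: 14−3=11, 31−19=12, 36−25=11, 21−13=8, 21−18=3.

Dirichlet(11, 12, 11, 8, 3)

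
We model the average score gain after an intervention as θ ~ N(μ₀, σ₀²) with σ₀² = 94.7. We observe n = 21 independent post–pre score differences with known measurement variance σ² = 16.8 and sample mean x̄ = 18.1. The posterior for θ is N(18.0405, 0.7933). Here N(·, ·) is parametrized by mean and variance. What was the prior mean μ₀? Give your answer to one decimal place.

The posterior mean is a precision-weighted average: μ_n = (τ₀μ₀ + τ_data·x̄)/(τ₀+τ_data), with τ₀=1/σ₀² and τ_data=n/σ².
Here τ₀ = 1/94.7 = 0.010560 and τ_data = 21/16.8 = 1.250000, so τ_n = 1.260560.
Rearranging for μ₀: μ₀ = (μ_n·τ_n − τ_data·x̄)/τ₀ = (18.0405·1.260560 − 1.250000·18.1) / 0.010560 = 0.116133/0.010560 ≈ 11.0.

μ₀ = 11.0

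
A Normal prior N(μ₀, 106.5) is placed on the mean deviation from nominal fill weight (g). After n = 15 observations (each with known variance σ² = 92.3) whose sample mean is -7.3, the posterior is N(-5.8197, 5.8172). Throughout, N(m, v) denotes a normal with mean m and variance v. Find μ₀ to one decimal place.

With known observation variance, the Normal–Normal posterior has precision τ_n = τ₀ + n/σ² and mean μ_n = (τ₀μ₀ + (n/σ²)x̄)/τ_n.
Here τ₀ = 1/106.5 = 0.009390 and τ_data = 15/92.3 = 0.162514, so τ_n = 0.171904.
Rearranging for μ₀: μ₀ = (μ_n·τ_n − τ_data·x̄)/τ₀ = (-5.8197·0.171904 − 0.162514·-7.3) / 0.009390 = 0.185922/0.009390 ≈ 19.8.

μ₀ = 19.8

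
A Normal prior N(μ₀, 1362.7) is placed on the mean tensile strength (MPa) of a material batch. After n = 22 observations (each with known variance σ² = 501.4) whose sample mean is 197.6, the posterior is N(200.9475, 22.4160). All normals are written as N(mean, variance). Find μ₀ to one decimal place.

μ₀ = 401.1

With known observation variance, the Normal–Normal posterior has precision τ_n = τ₀ + n/σ² and mean μ_n = (τ₀μ₀ + (n/σ²)x̄)/τ_n.
Here τ₀ = 1/1362.7 = 0.000734 and τ_data = 22/501.4 = 0.043877, so τ_n = 0.044611.
Rearranging for μ₀: μ₀ = (μ_n·τ_n − τ_data·x̄)/τ₀ = (200.9475·0.044611 − 0.043877·197.6) / 0.000734 = 0.294374/0.000734 ≈ 401.1.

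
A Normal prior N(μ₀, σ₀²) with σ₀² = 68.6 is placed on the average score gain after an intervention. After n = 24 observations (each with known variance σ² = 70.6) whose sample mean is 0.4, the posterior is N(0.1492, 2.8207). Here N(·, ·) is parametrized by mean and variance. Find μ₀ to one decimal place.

The posterior mean is a precision-weighted average: μ_n = (τ₀μ₀ + τ_data·x̄)/(τ₀+τ_data), with τ₀=1/σ₀² and τ_data=n/σ².
Here τ₀ = 1/68.6 = 0.014577 and τ_data = 24/70.6 = 0.339943, so τ_n = 0.354520.
Rearranging for μ₀: μ₀ = (μ_n·τ_n − τ_data·x̄)/τ₀ = (0.1492·0.354520 − 0.339943·0.4) / 0.014577 = -0.083083/0.014577 ≈ -5.7.

μ₀ = -5.7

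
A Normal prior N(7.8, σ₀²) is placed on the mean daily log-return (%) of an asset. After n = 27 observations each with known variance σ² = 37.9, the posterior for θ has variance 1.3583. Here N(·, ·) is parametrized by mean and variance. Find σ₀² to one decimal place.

σ₀² = 42.0

For the Normal–Normal model with known σ², precisions add: τ_n = τ₀ + n/σ².
So 1/σ₀² = 1/1.3583 − 27/37.9 = 0.736214 − 0.712401 = 0.023813.
Hence σ₀² = 1/0.023813 ≈ 42.0.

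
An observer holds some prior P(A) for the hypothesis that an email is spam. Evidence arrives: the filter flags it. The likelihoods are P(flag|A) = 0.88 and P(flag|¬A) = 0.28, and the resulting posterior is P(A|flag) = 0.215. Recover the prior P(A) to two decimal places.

P(A) = 0.08

In odds form, posterior odds = prior odds × likelihood ratio, so prior odds = posterior odds ÷ LR.
Posterior odds = 0.215/(1−0.215) = 0.2739. LR = 0.88/0.28 = 3.1429.
Prior odds = 0.2739/3.1429 = 0.0871, so P(A) = 0.0871/(1+0.0871) ≈ 0.08.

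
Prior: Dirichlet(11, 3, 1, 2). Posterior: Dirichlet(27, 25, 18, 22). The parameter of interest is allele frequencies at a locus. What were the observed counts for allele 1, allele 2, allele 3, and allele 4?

counts (16, 22, 17, 20)

For a Dirichlet(α) prior with multinomial counts c, the posterior is Dirichlet(α + c) componentwise.
Counts are posterior − prior componentwise: 27−11=16, 25−3=22, 18−1=17, 22−2=20.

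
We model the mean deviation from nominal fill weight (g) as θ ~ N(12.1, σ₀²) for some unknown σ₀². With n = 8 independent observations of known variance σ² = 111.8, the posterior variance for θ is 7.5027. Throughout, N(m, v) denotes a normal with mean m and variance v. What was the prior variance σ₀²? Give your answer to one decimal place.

σ₀² = 16.2

For the Normal–Normal model with known σ², precisions add: τ_n = τ₀ + n/σ².
So 1/σ₀² = 1/7.5027 − 8/111.8 = 0.133285 − 0.071556 = 0.061729.
Hence σ₀² = 1/0.061729 ≈ 16.2.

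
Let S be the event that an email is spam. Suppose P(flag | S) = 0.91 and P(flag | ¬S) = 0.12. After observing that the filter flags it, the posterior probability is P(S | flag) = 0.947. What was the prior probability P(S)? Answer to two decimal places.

P(S) = 0.70

In odds form, posterior odds = prior odds × likelihood ratio, so prior odds = posterior odds ÷ LR.
Posterior odds = 0.947/(1−0.947) = 17.8679. LR = 0.91/0.12 = 7.5833.
Prior odds = 17.8679/7.5833 = 2.3562, so P(S) = 2.3562/(1+2.3562) ≈ 0.70.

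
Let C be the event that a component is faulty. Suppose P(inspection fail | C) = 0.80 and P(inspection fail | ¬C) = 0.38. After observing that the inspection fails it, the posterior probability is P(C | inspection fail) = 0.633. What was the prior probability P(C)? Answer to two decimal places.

P(C) = 0.45

Bayes' rule in odds form gives O(C|E) = O(C)·[P(E|C)/P(E|¬C)], hence O(C) = O(C|E)/LR.
Posterior odds = 0.633/(1−0.633) = 1.7248. LR = 0.80/0.38 = 2.1053.
Prior odds = 1.7248/2.1053 = 0.8193, so P(C) = 0.8193/(1+0.8193) ≈ 0.45.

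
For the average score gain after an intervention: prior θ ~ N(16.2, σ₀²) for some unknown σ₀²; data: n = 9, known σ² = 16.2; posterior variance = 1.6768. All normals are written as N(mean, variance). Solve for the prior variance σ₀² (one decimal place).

For the Normal–Normal model with known σ², precisions add: τ_n = τ₀ + n/σ².
So 1/σ₀² = 1/1.6768 − 9/16.2 = 0.596374 − 0.555556 = 0.040818.
Hence σ₀² = 1/0.040818 ≈ 24.5.

σ₀² = 24.5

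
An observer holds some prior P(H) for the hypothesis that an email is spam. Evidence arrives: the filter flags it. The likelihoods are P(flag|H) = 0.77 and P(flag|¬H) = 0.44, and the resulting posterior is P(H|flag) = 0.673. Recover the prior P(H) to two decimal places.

P(H) = 0.54

Bayes' rule in odds form gives O(H|E) = O(H)·[P(E|H)/P(E|¬H)], hence O(H) = O(H|E)/LR.
Posterior odds = 0.673/(1−0.673) = 2.0581. LR = 0.77/0.44 = 1.7500.
Prior odds = 2.0581/1.7500 = 1.1761, so P(H) = 1.1761/(1+1.1761) ≈ 0.54.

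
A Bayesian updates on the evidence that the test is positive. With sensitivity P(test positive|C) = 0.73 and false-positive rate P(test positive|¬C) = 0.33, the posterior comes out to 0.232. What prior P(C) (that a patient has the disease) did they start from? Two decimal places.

P(C) = 0.12

In odds form, posterior odds = prior odds × likelihood ratio, so prior odds = posterior odds ÷ LR.
Posterior odds = 0.232/(1−0.232) = 0.3021. LR = 0.73/0.33 = 2.2121.
Prior odds = 0.3021/2.2121 = 0.1366, so P(C) = 0.1366/(1+0.1366) ≈ 0.12.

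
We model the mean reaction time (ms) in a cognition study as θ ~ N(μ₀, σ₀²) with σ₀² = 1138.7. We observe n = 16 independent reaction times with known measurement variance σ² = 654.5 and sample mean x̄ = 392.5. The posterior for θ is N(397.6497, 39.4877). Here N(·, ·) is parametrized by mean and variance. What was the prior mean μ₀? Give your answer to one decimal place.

μ₀ = 541.0

With known observation variance, the Normal–Normal posterior has precision τ_n = τ₀ + n/σ² and mean μ_n = (τ₀μ₀ + (n/σ²)x̄)/τ_n.
Here τ₀ = 1/1138.7 = 0.000878 and τ_data = 16/654.5 = 0.024446, so τ_n = 0.025324.
Rearranging for μ₀: μ₀ = (μ_n·τ_n − τ_data·x̄)/τ₀ = (397.6497·0.025324 − 0.024446·392.5) / 0.000878 = 0.475026/0.000878 ≈ 541.0.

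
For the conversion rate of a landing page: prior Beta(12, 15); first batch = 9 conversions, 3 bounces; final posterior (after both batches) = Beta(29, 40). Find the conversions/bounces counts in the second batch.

8 conversions and 22 bounces

Because Beta–binomial updating is additive in the counts, the combined data contributed (α_post−α_prior, β_post−β_prior) successes and failures.
Total across both batches: 29−12=17 conversions, 40−15=25 bounces.
Subtract the first batch: 17−9=8 conversions and 25−3=22 bounces.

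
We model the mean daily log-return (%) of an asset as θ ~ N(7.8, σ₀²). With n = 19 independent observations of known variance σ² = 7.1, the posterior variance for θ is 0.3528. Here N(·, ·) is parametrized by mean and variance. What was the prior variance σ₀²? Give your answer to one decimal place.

σ₀² = 6.3

Posterior precision equals prior precision plus data precision: 1/σ_n² = 1/σ₀² + n/σ².
So 1/σ₀² = 1/0.3528 − 19/7.1 = 2.834467 − 2.676056 = 0.158411.
Hence σ₀² = 1/0.158411 ≈ 6.3.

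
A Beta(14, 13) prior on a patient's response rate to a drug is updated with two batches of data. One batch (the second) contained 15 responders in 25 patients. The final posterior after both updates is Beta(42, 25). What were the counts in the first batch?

13 responders and 2 non-responders

Because Beta–binomial updating is additive in the counts, the combined data contributed (α_post−α_prior, β_post−β_prior) successes and failures.
Total across both batches: 42−14=28 responders, 25−13=12 non-responders.
Subtract the second batch: 28−15=13 responders and 12−10=2 non-responders.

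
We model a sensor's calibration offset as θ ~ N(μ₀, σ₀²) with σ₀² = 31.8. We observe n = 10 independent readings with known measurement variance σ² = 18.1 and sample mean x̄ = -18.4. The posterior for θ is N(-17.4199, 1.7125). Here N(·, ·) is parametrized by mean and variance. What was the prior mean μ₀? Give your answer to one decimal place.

μ₀ = -0.2

The posterior mean is a precision-weighted average: μ_n = (τ₀μ₀ + τ_data·x̄)/(τ₀+τ_data), with τ₀=1/σ₀² and τ_data=n/σ².
Here τ₀ = 1/31.8 = 0.031447 and τ_data = 10/18.1 = 0.552486, so τ_n = 0.583933.
Rearranging for μ₀: μ₀ = (μ_n·τ_n − τ_data·x̄)/τ₀ = (-17.4199·0.583933 − 0.552486·-18.4) / 0.031447 = -0.006312/0.031447 ≈ -0.2.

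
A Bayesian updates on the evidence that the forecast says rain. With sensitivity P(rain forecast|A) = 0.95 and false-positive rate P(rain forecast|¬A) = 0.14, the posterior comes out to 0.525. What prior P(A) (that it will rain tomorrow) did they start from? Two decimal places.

In odds form, posterior odds = prior odds × likelihood ratio, so prior odds = posterior odds ÷ LR.
Posterior odds = 0.525/(1−0.525) = 1.1053. LR = 0.95/0.14 = 6.7857.
Prior odds = 1.1053/6.7857 = 0.1629, so P(A) = 0.1629/(1+0.1629) ≈ 0.14.

P(A) = 0.14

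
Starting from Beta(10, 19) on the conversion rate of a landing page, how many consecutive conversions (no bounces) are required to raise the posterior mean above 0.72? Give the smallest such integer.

After k conversions and 0 bounces the posterior is Beta(10+k, 19), with mean (10+k)/(10+19+k).
Set (10+k)/(29+k) > 0.72 and solve: k > (0.72·29 − 10)/(1 − 0.72) = 38.857.
The smallest integer exceeding 38.857 is 39.

k = 39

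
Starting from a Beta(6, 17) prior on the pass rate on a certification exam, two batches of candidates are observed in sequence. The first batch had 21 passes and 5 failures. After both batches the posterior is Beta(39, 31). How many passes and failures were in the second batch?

12 passes and 9 failures

Sequential conjugate updates are equivalent to a single update on the pooled data, so total successes = posterior α − prior α and total failures = posterior β − prior β.
Total across both batches: 39−6=33 passes, 31−17=14 failures.
Subtract the first batch: 33−21=12 passes and 14−5=9 failures.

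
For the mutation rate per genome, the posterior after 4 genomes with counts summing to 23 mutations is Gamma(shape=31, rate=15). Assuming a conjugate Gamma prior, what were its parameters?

Gamma(shape=8, rate=11)

A Gamma(α, β) prior (rate parametrization) on a Poisson rate with n observations summing to S gives posterior Gamma(α+S, β+n).
So α = 31 − 23 = 8 and β = 15 − 4 = 11.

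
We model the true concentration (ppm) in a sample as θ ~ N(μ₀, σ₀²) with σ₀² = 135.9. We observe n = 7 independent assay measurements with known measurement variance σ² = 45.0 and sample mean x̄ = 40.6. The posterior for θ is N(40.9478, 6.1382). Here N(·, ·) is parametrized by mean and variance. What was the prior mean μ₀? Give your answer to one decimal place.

μ₀ = 48.3

The posterior mean is a precision-weighted average: μ_n = (τ₀μ₀ + τ_data·x̄)/(τ₀+τ_data), with τ₀=1/σ₀² and τ_data=n/σ².
Here τ₀ = 1/135.9 = 0.007358 and τ_data = 7/45.0 = 0.155556, so τ_n = 0.162914.
Rearranging for μ₀: μ₀ = (μ_n·τ_n − τ_data·x̄)/τ₀ = (40.9478·0.162914 − 0.155556·40.6) / 0.007358 = 0.355396/0.007358 ≈ 48.3.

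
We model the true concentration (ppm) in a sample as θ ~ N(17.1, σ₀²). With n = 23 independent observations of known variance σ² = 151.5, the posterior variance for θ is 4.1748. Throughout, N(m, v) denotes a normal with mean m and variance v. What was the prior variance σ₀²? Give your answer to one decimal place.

Posterior precision equals prior precision plus data precision: 1/σ_n² = 1/σ₀² + n/σ².
So 1/σ₀² = 1/4.1748 − 23/151.5 = 0.239532 − 0.151815 = 0.087717.
Hence σ₀² = 1/0.087717 ≈ 11.4.

σ₀² = 11.4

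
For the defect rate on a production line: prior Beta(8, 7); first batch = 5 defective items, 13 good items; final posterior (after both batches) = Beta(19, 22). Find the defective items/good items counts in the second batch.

6 defective items and 2 good items

Because Beta–binomial updating is additive in the counts, the combined data contributed (α_post−α_prior, β_post−β_prior) successes and failures.
Total across both batches: 19−8=11 defective items, 22−7=15 good items.
Subtract the first batch: 11−5=6 defective items and 15−13=2 good items.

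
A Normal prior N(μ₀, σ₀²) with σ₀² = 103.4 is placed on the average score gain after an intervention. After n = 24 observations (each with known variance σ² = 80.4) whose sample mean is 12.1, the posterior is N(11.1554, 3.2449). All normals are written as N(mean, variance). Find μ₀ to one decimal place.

The posterior mean is a precision-weighted average: μ_n = (τ₀μ₀ + τ_data·x̄)/(τ₀+τ_data), with τ₀=1/σ₀² and τ_data=n/σ².
Here τ₀ = 1/103.4 = 0.009671 and τ_data = 24/80.4 = 0.298507, so τ_n = 0.308178.
Rearranging for μ₀: μ₀ = (μ_n·τ_n − τ_data·x̄)/τ₀ = (11.1554·0.308178 − 0.298507·12.1) / 0.009671 = -0.174086/0.009671 ≈ -18.0.

μ₀ = -18.0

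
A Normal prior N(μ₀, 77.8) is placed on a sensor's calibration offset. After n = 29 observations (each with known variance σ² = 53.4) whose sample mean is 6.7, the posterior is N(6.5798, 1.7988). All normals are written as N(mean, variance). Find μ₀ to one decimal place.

μ₀ = 1.5

The posterior mean is a precision-weighted average: μ_n = (τ₀μ₀ + τ_data·x̄)/(τ₀+τ_data), with τ₀=1/σ₀² and τ_data=n/σ².
Here τ₀ = 1/77.8 = 0.012853 and τ_data = 29/53.4 = 0.543071, so τ_n = 0.555924.
Rearranging for μ₀: μ₀ = (μ_n·τ_n − τ_data·x̄)/τ₀ = (6.5798·0.555924 − 0.543071·6.7) / 0.012853 = 0.019293/0.012853 ≈ 1.5.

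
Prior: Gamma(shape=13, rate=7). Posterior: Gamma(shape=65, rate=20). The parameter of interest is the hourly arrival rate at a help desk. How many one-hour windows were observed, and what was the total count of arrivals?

A Gamma(α, β) prior (rate parametrization) on a Poisson rate with n observations summing to S gives posterior Gamma(α+S, β+n).
Matching: Σxᵢ = 65 − 13 = 52 and n = 20 − 7 = 13.

n = 13 one-hour windows with total 52 arrivals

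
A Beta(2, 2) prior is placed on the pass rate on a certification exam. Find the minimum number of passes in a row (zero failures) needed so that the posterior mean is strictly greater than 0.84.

k = 9

After k passes and 0 failures the posterior is Beta(2+k, 2), with mean (2+k)/(2+2+k).
Set (2+k)/(4+k) > 0.84 and solve: k > (0.84·4 − 2)/(1 − 0.84) = 8.500.
The smallest integer exceeding 8.500 is 9, and checking k=9: (11)/(13) = 0.8462 > 0.84.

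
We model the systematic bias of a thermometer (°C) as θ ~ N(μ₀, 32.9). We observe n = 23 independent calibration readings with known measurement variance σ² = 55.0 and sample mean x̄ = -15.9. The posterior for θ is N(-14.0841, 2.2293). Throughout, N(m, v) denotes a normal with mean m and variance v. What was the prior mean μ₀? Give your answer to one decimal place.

μ₀ = 10.9

The posterior mean is a precision-weighted average: μ_n = (τ₀μ₀ + τ_data·x̄)/(τ₀+τ_data), with τ₀=1/σ₀² and τ_data=n/σ².
Here τ₀ = 1/32.9 = 0.030395 and τ_data = 23/55.0 = 0.418182, so τ_n = 0.448577.
Rearranging for μ₀: μ₀ = (μ_n·τ_n − τ_data·x̄)/τ₀ = (-14.0841·0.448577 − 0.418182·-15.9) / 0.030395 = 0.331290/0.030395 ≈ 10.9.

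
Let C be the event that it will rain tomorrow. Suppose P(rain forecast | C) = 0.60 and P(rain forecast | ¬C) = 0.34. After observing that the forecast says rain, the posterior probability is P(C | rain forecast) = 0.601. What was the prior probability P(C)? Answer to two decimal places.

In odds form, posterior odds = prior odds × likelihood ratio, so prior odds = posterior odds ÷ LR.
Posterior odds = 0.601/(1−0.601) = 1.5063. LR = 0.60/0.34 = 1.7647.
Prior odds = 1.5063/1.7647 = 0.8536, so P(C) = 0.8536/(1+0.8536) ≈ 0.46.

P(C) = 0.46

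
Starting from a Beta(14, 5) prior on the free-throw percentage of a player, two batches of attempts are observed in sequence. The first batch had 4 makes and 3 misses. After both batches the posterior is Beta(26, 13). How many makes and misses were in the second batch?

8 makes and 5 misses

Because Beta–binomial updating is additive in the counts, the combined data contributed (α_post−α_prior, β_post−β_prior) successes and failures.
Total across both batches: 26−14=12 makes, 13−5=8 misses.
Subtract the first batch: 12−4=8 makes and 8−3=5 misses.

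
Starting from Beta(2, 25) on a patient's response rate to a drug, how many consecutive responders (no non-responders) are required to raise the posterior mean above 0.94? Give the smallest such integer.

After k responders and 0 non-responders the posterior is Beta(2+k, 25), with mean (2+k)/(2+25+k).
Set (2+k)/(27+k) > 0.94 and solve: k > (0.94·27 − 2)/(1 − 0.94) = 389.667.
The smallest integer exceeding 389.667 is 390.

k = 390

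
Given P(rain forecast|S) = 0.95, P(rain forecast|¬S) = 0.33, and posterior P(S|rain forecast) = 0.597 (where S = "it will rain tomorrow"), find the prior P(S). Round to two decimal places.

Bayes' rule in odds form gives O(S|E) = O(S)·[P(E|S)/P(E|¬S)], hence O(S) = O(S|E)/LR.
Posterior odds = 0.597/(1−0.597) = 1.4814. LR = 0.95/0.33 = 2.8788.
Prior odds = 1.4814/2.8788 = 0.5146, so P(S) = 0.5146/(1+0.5146) ≈ 0.34.

P(S) = 0.34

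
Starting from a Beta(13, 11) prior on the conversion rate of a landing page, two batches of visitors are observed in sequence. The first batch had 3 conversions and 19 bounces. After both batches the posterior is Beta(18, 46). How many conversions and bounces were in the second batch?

2 conversions and 16 bounces

Because Beta–binomial updating is additive in the counts, the combined data contributed (α_post−α_prior, β_post−β_prior) successes and failures.
Total across both batches: 18−13=5 conversions, 46−11=35 bounces.
Subtract the first batch: 5−3=2 conversions and 35−19=16 bounces.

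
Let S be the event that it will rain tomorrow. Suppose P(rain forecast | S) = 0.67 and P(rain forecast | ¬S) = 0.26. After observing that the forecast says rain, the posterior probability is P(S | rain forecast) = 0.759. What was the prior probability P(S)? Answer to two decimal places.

P(S) = 0.55

In odds form, posterior odds = prior odds × likelihood ratio, so prior odds = posterior odds ÷ LR.
Posterior odds = 0.759/(1−0.759) = 3.1494. LR = 0.67/0.26 = 2.5769.
Prior odds = 3.1494/2.5769 = 1.2222, so P(S) = 1.2222/(1+1.2222) ≈ 0.55.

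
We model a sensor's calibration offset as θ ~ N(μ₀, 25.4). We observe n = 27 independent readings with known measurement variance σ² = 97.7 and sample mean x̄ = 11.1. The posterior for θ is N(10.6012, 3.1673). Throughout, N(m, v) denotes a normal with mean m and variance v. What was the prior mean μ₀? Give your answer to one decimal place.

The posterior mean is a precision-weighted average: μ_n = (τ₀μ₀ + τ_data·x̄)/(τ₀+τ_data), with τ₀=1/σ₀² and τ_data=n/σ².
Here τ₀ = 1/25.4 = 0.039370 and τ_data = 27/97.7 = 0.276356, so τ_n = 0.315726.
Rearranging for μ₀: μ₀ = (μ_n·τ_n − τ_data·x̄)/τ₀ = (10.6012·0.315726 − 0.276356·11.1) / 0.039370 = 0.279523/0.039370 ≈ 7.1.

μ₀ = 7.1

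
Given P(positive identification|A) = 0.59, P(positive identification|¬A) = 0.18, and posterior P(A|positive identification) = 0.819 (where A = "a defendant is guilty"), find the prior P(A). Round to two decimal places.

P(A) = 0.58

Bayes' rule in odds form gives O(A|E) = O(A)·[P(E|A)/P(E|¬A)], hence O(A) = O(A|E)/LR.
Posterior odds = 0.819/(1−0.819) = 4.5249. LR = 0.59/0.18 = 3.2778.
Prior odds = 4.5249/3.2778 = 1.3805, so P(A) = 1.3805/(1+1.3805) ≈ 0.58.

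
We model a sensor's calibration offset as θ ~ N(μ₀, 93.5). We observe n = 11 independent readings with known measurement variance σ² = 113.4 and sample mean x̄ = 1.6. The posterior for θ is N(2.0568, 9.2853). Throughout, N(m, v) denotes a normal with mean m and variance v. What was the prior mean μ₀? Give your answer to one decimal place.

μ₀ = 6.2

The posterior mean is a precision-weighted average: μ_n = (τ₀μ₀ + τ_data·x̄)/(τ₀+τ_data), with τ₀=1/σ₀² and τ_data=n/σ².
Here τ₀ = 1/93.5 = 0.010695 and τ_data = 11/113.4 = 0.097002, so τ_n = 0.107697.
Rearranging for μ₀: μ₀ = (μ_n·τ_n − τ_data·x̄)/τ₀ = (2.0568·0.107697 − 0.097002·1.6) / 0.010695 = 0.066308/0.010695 ≈ 6.2.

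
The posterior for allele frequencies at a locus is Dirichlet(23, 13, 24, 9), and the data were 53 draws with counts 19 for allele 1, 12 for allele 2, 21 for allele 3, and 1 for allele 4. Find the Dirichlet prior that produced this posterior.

For a Dirichlet(α) prior with multinomial counts c, the posterior is Dirichlet(α + c) componentwise.
Subtract each count from the matching posterior parameter: 23−19=4, 13−12=1, 24−21=3, 9−1=8.

Dirichlet(4, 1, 3, 8)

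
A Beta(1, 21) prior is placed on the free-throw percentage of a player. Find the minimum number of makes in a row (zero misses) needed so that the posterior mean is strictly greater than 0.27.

k = 7

After k makes and 0 misses the posterior is Beta(1+k, 21), with mean (1+k)/(1+21+k).
Set (1+k)/(22+k) > 0.27 and solve: k > (0.27·22 − 1)/(1 − 0.27) = 6.767.
The smallest integer exceeding 6.767 is 7, and checking k=7: (8)/(29) = 0.2759 > 0.27.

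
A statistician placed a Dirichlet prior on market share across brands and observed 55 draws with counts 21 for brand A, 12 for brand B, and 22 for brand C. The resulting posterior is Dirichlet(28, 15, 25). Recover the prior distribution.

Dirichlet(7, 3, 3)

For a Dirichlet(α) prior with multinomial counts c, the posterior is Dirichlet(α + c) componentwise.
Subtract each count from the matching posterior parameter: 28−21=7, 15−12=3, 25−22=3.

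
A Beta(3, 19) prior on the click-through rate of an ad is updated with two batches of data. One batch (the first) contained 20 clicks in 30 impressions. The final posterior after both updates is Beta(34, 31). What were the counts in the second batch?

11 clicks and 2 non-clicks

Because Beta–binomial updating is additive in the counts, the combined data contributed (α_post−α_prior, β_post−β_prior) successes and failures.
Total across both batches: 34−3=31 clicks, 31−19=12 non-clicks.
Subtract the first batch: 31−20=11 clicks and 12−10=2 non-clicks.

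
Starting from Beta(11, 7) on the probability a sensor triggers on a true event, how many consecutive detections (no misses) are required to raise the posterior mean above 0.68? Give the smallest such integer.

k = 4

After k detections and 0 misses the posterior is Beta(11+k, 7), with mean (11+k)/(11+7+k).
Set (11+k)/(18+k) > 0.68 and solve: k > (0.68·18 − 11)/(1 − 0.68) = 3.875.
The smallest integer exceeding 3.875 is 4, and checking k=4: (15)/(22) = 0.6818 > 0.68.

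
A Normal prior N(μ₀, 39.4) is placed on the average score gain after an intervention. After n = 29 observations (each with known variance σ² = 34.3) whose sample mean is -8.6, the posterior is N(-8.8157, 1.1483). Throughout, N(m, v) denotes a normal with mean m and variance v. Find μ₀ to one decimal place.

μ₀ = -16.0

The posterior mean is a precision-weighted average: μ_n = (τ₀μ₀ + τ_data·x̄)/(τ₀+τ_data), with τ₀=1/σ₀² and τ_data=n/σ².
Here τ₀ = 1/39.4 = 0.025381 and τ_data = 29/34.3 = 0.845481, so τ_n = 0.870862.
Rearranging for μ₀: μ₀ = (μ_n·τ_n − τ_data·x̄)/τ₀ = (-8.8157·0.870862 − 0.845481·-8.6) / 0.025381 = -0.406122/0.025381 ≈ -16.0.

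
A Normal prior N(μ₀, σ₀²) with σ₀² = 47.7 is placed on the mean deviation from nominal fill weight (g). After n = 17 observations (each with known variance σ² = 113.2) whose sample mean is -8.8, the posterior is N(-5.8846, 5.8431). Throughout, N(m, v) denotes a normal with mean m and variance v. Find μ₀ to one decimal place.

μ₀ = 15.0

With known observation variance, the Normal–Normal posterior has precision τ_n = τ₀ + n/σ² and mean μ_n = (τ₀μ₀ + (n/σ²)x̄)/τ_n.
Here τ₀ = 1/47.7 = 0.020964 and τ_data = 17/113.2 = 0.150177, so τ_n = 0.171141.
Rearranging for μ₀: μ₀ = (μ_n·τ_n − τ_data·x̄)/τ₀ = (-5.8846·0.171141 − 0.150177·-8.8) / 0.020964 = 0.314461/0.020964 ≈ 15.0.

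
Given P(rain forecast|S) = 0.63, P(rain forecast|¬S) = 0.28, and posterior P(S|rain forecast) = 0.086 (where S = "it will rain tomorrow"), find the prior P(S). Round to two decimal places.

In odds form, posterior odds = prior odds × likelihood ratio, so prior odds = posterior odds ÷ LR.
Posterior odds = 0.086/(1−0.086) = 0.0941. LR = 0.63/0.28 = 2.2500.
Prior odds = 0.0941/2.2500 = 0.0418, so P(S) = 0.0418/(1+0.0418) ≈ 0.04.

P(S) = 0.04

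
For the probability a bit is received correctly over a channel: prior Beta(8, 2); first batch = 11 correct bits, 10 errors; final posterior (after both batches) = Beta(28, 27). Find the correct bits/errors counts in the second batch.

Because Beta–binomial updating is additive in the counts, the combined data contributed (α_post−α_prior, β_post−β_prior) successes and failures.
Total across both batches: 28−8=20 correct bits, 27−2=25 errors.
Subtract the first batch: 20−11=9 correct bits and 25−10=15 errors.

9 correct bits and 15 errors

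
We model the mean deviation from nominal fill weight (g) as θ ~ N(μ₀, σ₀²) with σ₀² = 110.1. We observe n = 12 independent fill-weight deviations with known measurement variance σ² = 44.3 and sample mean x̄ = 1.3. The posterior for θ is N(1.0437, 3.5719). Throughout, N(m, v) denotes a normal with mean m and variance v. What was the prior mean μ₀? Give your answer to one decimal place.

The posterior mean is a precision-weighted average: μ_n = (τ₀μ₀ + τ_data·x̄)/(τ₀+τ_data), with τ₀=1/σ₀² and τ_data=n/σ².
Here τ₀ = 1/110.1 = 0.009083 and τ_data = 12/44.3 = 0.270880, so τ_n = 0.279963.
Rearranging for μ₀: μ₀ = (μ_n·τ_n − τ_data·x̄)/τ₀ = (1.0437·0.279963 − 0.270880·1.3) / 0.009083 = -0.059947/0.009083 ≈ -6.6.

μ₀ = -6.6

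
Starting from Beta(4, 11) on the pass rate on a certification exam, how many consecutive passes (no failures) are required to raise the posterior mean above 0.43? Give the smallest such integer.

After k passes and 0 failures the posterior is Beta(4+k, 11), with mean (4+k)/(4+11+k).
Set (4+k)/(15+k) > 0.43 and solve: k > (0.43·15 − 4)/(1 − 0.43) = 4.298.
The smallest integer exceeding 4.298 is 5, and checking k=5: (9)/(20) = 0.4500 > 0.43.

k = 5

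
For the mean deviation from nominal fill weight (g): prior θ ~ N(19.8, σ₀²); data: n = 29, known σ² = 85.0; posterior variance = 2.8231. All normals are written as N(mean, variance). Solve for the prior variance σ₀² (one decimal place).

σ₀² = 76.7

For the Normal–Normal model with known σ², precisions add: τ_n = τ₀ + n/σ².
So 1/σ₀² = 1/2.8231 − 29/85.0 = 0.354221 − 0.341176 = 0.013045.
Hence σ₀² = 1/0.013045 ≈ 76.7.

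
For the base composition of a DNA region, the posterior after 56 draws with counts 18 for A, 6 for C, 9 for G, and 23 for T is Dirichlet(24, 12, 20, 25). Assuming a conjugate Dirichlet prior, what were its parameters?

For a Dirichlet(α) prior with multinomial counts c, the posterior is Dirichlet(α + c) componentwise.
Subtract each count from the matching posterior parameter: 24−18=6, 12−6=6, 20−9=11, 25−23=2.

Dirichlet(6, 6, 11, 2)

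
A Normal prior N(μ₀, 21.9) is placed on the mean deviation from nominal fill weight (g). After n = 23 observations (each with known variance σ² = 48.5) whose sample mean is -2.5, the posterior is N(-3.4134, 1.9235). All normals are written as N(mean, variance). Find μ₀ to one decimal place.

μ₀ = -12.9

The posterior mean is a precision-weighted average: μ_n = (τ₀μ₀ + τ_data·x̄)/(τ₀+τ_data), with τ₀=1/σ₀² and τ_data=n/σ².
Here τ₀ = 1/21.9 = 0.045662 and τ_data = 23/48.5 = 0.474227, so τ_n = 0.519889.
Rearranging for μ₀: μ₀ = (μ_n·τ_n − τ_data·x̄)/τ₀ = (-3.4134·0.519889 − 0.474227·-2.5) / 0.045662 = -0.589022/0.045662 ≈ -12.9.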